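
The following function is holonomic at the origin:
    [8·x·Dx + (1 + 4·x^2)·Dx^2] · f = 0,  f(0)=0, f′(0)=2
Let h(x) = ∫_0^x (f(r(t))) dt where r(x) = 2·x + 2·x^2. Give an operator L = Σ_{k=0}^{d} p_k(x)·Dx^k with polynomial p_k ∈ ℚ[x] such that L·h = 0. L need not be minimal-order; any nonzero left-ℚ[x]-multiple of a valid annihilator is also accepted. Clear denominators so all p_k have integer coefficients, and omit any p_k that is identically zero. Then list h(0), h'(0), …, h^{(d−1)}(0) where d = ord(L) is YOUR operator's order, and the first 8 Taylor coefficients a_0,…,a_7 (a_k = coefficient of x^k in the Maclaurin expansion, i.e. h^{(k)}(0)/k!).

L = (-2 + 32·x + 128·x^2 + 192·x^3 + 96·x^4)·Dx^2 + (1 + 2·x + 16·x^2 + 64·x^3 + 80·x^4 + 32·x^5)·Dx^3  (order 3).
h: a_k = 0, 0, 2, 4/3, -16/3, -64/5, 352/15, 3008/21, …
ICs: h(0) = 0, h′(0) = 0, h′′(0) = 4.

f: a_k = 0, 2, 0, -8/3, 0, 32/5, 0, -128/7, …
Change of var in L_f (x↦r) gives L₀.
h=∫₀ˣh₀: take L = L₀·Dx.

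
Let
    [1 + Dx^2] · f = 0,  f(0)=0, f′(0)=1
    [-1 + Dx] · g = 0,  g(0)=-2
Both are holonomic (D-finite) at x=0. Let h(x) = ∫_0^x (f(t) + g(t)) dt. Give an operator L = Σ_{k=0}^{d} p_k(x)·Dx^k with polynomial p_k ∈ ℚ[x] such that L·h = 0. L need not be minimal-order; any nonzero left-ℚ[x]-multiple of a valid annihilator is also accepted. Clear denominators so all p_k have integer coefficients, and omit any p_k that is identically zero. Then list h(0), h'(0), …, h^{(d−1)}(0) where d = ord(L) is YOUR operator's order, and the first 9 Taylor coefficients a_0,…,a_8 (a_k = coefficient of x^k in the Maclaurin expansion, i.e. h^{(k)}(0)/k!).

f: a_k = 0, 1, 0, -1/6, 0, 1/120, 0, -1/5040, 0, …
g: a_k = -2, -2, -1, -1/3, -1/12, -1/60, -1/360, -1/2520, -1/20160, …
Sum ⇒ L₀ = lclm(L_f,L_g) in ℚ(x)⟨Dx⟩.
h=∫h₀ ⇒ L = L₀·Dx.
L = -Dx + Dx^2 - Dx^3 + Dx^4  (order 4).
h: a_k = 0, -2, -1/2, -1/3, -1/8, -1/60, -1/720, -1/2520, -1/13440, …
ICs: h(0) = 0, h′(0) = -2, h′′(0) = -1, h′′′(0) = -2.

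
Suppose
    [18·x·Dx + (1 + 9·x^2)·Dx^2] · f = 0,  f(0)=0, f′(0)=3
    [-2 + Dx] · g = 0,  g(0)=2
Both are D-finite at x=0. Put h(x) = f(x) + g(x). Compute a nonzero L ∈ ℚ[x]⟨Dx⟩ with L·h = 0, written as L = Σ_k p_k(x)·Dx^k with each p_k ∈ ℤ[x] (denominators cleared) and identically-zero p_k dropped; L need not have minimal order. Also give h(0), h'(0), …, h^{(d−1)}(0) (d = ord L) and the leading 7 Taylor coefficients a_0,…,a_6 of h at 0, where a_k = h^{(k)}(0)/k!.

L = (18 - 36·x - 486·x^2 - 324·x^3)·Dx + (-11 + 207·x^2 - 162·x^4)·Dx^2 + (1 + 9·x + 18·x^2 + 81·x^3 + 81·x^4)·Dx^3  (order 3).
h: a_k = 2, 7, 4, -19/3, 4/3, 737/15, 8/45, …
ICs: h(0) = 2, h′(0) = 7, h′′(0) = 8.

f: a_k = 0, 3, 0, -9, 0, 243/5, 0, …
g: a_k = 2, 4, 4, 8/3, 4/3, 8/15, 8/45, …
Sum ⇒ L₀ = lclm(L_f,L_g) in ℚ(x)⟨Dx⟩.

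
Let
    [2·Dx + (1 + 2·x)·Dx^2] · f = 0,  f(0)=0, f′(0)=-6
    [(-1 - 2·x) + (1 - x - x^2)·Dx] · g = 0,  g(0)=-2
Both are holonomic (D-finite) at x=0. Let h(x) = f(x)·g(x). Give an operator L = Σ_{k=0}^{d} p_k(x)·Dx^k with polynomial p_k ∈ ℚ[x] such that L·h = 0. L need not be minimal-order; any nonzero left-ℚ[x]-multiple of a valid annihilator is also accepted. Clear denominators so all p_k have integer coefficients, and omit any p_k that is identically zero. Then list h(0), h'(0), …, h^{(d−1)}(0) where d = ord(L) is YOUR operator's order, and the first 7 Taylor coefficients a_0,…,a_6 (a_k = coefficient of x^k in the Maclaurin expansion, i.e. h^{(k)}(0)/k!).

f: a_k = 0, -6, 6, -8, 12, -96/5, 32, …
g: a_k = -2, -2, -4, -6, -10, -16, -26, …
Product ⇒ symmetric product L₀, ord ≤ 2.
L = (4 + 8·x) + (10·x + 10·x^2)·Dx + (-1 - x + 3·x^2 + 2·x^3)·Dx^2  (order 2).
h: a_k = 0, 12, 0, 28, 4, 352/5, 52/5, …
ICs: h(0) = 0, h′(0) = 12.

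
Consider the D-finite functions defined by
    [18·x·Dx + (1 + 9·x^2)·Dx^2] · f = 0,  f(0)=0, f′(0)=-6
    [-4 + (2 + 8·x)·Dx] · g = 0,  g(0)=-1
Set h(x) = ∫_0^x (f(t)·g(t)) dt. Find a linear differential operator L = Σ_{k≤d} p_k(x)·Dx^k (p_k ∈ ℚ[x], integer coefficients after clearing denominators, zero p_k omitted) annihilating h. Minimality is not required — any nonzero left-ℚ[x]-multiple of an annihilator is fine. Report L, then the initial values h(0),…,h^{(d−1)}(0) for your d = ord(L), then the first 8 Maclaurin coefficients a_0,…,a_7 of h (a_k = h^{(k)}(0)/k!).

L = (12 - 36·x - 36·x^2)·Dx + (-4 + 2·x + 108·x^2 + 144·x^3)·Dx^2 + (1 + 8·x + 25·x^2 + 72·x^3 + 144·x^4)·Dx^3  (order 3).
h: a_k = 0, 0, 3, 4, -15/2, -12/5, 61/5, 1452/35, …
ICs: h(0) = 0, h′(0) = 0, h′′(0) = 6.

f: a_k = 0, -6, 0, 18, 0, -486/5, 0, 4374/7, …
g: a_k = -1, -2, 2, -4, 10, -28, 84, -264, …
f·g: L₀ = L_f ⊗_s L_g, ord ≤ 2·1.
h=∫₀ˣh₀: take L = L₀·Dx.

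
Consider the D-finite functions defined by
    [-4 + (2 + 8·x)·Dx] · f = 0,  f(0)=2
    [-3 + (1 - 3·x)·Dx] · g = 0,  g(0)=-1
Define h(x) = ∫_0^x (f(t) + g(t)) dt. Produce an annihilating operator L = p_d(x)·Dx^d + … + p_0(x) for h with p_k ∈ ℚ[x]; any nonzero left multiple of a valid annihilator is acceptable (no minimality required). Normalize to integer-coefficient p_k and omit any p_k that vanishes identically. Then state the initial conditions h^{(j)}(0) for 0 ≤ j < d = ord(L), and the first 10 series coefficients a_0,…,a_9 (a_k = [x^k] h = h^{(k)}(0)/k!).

f: a_k = 2, 4, -4, 8, -20, 56, -168, 528, -1716, 5720, …
g: a_k = -1, -3, -9, -27, -81, -243, -729, -2187, -6561, -19683, …
Weyl lclm of L_f,L_g ⇒ L₀ (ord ≤ 2).
∫: right-multiply L₀ by Dx.
L = (48 + 108·x)·Dx + (-22 - 120·x - 324·x^2)·Dx^2 + (1 + 19·x + 6·x^2 - 216·x^3)·Dx^3  (order 3).
h: a_k = 0, 1, 1/2, -13/3, -19/4, -101/5, -187/6, -897/7, -1659/8, -2759/3, …
ICs: h(0) = 0, h′(0) = 1, h′′(0) = 1.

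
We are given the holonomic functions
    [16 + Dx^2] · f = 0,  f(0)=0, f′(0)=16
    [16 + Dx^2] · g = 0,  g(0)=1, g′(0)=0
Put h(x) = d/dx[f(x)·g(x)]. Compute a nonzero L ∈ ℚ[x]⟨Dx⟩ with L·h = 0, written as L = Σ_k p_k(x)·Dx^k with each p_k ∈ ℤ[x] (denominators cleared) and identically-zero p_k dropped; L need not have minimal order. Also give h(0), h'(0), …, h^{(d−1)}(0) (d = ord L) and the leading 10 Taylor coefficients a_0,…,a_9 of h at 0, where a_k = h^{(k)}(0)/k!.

f: a_k = 0, 16, 0, -128/3, 0, 512/15, 0, -4096/315, 0, 8192/2835, …
g: a_k = 1, 0, -8, 0, 32/3, 0, -256/45, 0, 512/315, 0, …
L₀ := L_f ⊗_s L_g (sym. prod.), ord ≤ 4.
Derive L from L₀ (diff closure).
L = 64 + Dx^2  (order 2).
h: a_k = 16, 0, -512, 0, 8192/3, 0, -262144/45, 0, 2097152/315, 0, …
ICs: h(0) = 16, h′(0) = 0.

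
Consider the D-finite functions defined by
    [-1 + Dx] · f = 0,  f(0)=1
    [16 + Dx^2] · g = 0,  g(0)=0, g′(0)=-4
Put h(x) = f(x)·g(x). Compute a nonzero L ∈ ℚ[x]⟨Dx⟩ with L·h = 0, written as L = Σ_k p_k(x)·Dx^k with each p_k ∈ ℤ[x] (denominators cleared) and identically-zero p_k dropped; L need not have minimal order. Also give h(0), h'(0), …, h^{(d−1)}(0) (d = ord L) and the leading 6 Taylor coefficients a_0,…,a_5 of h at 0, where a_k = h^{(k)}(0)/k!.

f: a_k = 1, 1, 1/2, 1/6, 1/24, 1/120, …
g: a_k = 0, -4, 0, 32/3, 0, -128/15, …
L₀ := L_f ⊗_s L_g (sym. prod.), ord ≤ 2.
L = 17 - 2·Dx + Dx^2  (order 2).
h: a_k = 0, -4, -4, 26/3, 10, -101/30, …
ICs: h(0) = 0, h′(0) = -4.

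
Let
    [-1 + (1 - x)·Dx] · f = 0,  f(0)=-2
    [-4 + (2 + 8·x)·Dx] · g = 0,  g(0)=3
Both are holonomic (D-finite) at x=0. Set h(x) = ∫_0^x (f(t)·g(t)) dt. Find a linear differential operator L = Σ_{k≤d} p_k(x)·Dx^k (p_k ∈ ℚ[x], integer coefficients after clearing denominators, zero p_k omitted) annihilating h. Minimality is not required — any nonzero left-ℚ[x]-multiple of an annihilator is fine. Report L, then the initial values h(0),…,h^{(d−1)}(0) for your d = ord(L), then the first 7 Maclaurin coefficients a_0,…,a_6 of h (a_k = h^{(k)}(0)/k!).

f: a_k = -2, -2, -2, -2, -2, -2, -2, …
g: a_k = 3, 6, -6, 12, -30, 84, -252, …
h₀=f·g: eliminate ⇒ L₀, order ≤ 1·1.
∫: right-multiply L₀ by Dx.
L = (3 + 2·x)·Dx + (-1 - 3·x + 4·x^2)·Dx^2  (order 2).
h: a_k = 0, -6, -9, -2, -15/2, 6, -23, …
ICs: h(0) = 0, h′(0) = -6.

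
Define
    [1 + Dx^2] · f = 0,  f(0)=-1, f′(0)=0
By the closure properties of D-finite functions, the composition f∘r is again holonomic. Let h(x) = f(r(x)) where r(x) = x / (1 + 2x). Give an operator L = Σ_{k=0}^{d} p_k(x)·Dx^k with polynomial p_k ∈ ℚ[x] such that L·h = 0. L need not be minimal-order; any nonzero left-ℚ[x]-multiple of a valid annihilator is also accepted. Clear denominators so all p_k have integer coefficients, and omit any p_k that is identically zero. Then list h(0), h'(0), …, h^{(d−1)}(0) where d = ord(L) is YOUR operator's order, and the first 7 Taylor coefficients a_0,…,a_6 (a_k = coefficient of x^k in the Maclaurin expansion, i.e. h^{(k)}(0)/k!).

f: a_k = -1, 0, 1/2, 0, -1/24, 0, 1/720, …
Substitute x→r, Dx→(1/r')Dx; clear ⇒ L₀.
L = 1 + (4 + 24·x + 48·x^2 + 32·x^3)·Dx + (1 + 8·x + 24·x^2 + 32·x^3 + 16·x^4)·Dx^2  (order 2).
h: a_k = -1, 0, 1/2, -2, 143/24, -47/3, 27601/720, …
ICs: h(0) = -1, h′(0) = 0.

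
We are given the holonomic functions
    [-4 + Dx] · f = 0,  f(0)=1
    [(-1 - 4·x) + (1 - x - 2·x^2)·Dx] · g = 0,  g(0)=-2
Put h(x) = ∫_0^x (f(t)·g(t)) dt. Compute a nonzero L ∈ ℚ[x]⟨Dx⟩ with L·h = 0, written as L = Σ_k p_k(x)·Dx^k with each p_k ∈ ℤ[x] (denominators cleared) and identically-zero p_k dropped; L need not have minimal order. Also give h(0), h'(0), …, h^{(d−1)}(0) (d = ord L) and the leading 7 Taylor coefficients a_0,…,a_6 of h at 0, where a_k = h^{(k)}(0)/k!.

f: a_k = 1, 4, 8, 32/3, 32/3, 128/15, 256/45, …
g: a_k = -2, -2, -6, -10, -22, -42, -86, …
f·g: L₀ = L_f ⊗_s L_g, ord ≤ 1·1.
∫: right-multiply L₀ by Dx.
L = (5 - 8·x^2)·Dx + (-1 + x + 2·x^2)·Dx^2  (order 2).
h: a_k = 0, -2, -5, -10, -107/6, -458/15, -781/15, …
ICs: h(0) = 0, h′(0) = -2.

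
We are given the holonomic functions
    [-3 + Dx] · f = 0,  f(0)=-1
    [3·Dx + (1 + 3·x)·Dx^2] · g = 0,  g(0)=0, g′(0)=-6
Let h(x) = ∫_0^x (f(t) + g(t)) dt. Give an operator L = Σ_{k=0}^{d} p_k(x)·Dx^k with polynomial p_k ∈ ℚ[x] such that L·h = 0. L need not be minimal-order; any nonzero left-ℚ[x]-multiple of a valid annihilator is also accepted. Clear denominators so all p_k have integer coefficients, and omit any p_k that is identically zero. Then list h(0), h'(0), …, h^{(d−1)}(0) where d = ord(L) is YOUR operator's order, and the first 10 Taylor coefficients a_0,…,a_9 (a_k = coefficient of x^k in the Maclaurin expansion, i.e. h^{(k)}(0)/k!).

L = (-27 - 27·x)·Dx^2 + (3 - 18·x - 27·x^2)·Dx^3 + (2 + 9·x + 9·x^2)·Dx^4  (order 4).
h: a_k = 0, -1, -9/2, 3/2, -45/8, 297/40, -1323/80, 19359/560, -350163/4480, 816399/4480, …
ICs: h(0) = 0, h′(0) = -1, h′′(0) = -9, h′′′(0) = 9.

f: a_k = -1, -3, -9/2, -9/2, -27/8, -81/40, -81/80, -243/560, -729/4480, -243/4480, …
g: a_k = 0, -6, 9, -18, 81/2, -486/5, 243, -4374/7, 6561/4, -4374, …
L₀ := lclm(L_f,L_g); ord L₀ ≤ 1+2.
h=∫₀ˣh₀: take L = L₀·Dx.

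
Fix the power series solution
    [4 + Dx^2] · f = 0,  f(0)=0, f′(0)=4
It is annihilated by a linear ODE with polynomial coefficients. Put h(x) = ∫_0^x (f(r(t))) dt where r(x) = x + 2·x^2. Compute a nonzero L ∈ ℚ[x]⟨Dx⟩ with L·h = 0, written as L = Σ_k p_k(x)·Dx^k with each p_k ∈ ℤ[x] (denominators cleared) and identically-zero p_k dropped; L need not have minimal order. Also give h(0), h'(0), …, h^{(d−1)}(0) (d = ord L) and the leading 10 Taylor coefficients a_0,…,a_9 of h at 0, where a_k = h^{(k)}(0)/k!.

L = (4 + 48·x + 192·x^2 + 256·x^3)·Dx - 4·Dx^2 + (1 + 4·x)·Dx^3  (order 3).
h: a_k = 0, 0, 2, 8/3, -2/3, -16/5, -236/45, -16/7, 838/315, 1888/405, …
ICs: h(0) = 0, h′(0) = 0, h′′(0) = 4.

f: a_k = 0, 4, 0, -8/3, 0, 8/15, 0, -16/315, 0, 8/2835, …
f∘r: x↦r, Dx↦Dx/r' in L_f ⇒ L₀.
h=∫h₀ ⇒ L = L₀·Dx.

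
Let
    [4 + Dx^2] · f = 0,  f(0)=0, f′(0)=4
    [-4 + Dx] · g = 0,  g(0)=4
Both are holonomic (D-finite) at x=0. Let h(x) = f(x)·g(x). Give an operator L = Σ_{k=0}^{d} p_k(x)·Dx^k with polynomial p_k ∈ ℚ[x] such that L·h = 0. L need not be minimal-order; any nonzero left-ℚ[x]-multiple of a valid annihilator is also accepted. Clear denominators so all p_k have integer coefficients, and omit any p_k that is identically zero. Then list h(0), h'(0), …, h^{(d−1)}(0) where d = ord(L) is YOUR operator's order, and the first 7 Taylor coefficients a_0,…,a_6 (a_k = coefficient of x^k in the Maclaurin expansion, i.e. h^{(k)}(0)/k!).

f: a_k = 0, 4, 0, -8/3, 0, 8/15, 0, …
g: a_k = 4, 16, 32, 128/3, 128/3, 512/15, 1024/45, …
h₀=f·g: eliminate ⇒ L₀, order ≤ 2·1.
L = 20 - 8·Dx + Dx^2  (order 2).
h: a_k = 0, 16, 64, 352/3, 128, 1312/15, 1408/45, …
ICs: h(0) = 0, h′(0) = 16.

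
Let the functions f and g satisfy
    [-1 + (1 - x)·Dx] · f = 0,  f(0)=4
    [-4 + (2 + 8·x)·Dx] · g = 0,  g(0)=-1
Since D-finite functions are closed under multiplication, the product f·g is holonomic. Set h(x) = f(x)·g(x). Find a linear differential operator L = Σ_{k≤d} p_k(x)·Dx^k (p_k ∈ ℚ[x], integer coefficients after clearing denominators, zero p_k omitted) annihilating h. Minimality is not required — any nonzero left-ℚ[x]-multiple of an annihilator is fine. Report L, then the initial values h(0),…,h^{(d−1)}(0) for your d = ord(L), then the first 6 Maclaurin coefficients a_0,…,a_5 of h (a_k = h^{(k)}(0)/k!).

f: a_k = 4, 4, 4, 4, 4, 4, …
g: a_k = -1, -2, 2, -4, 10, -28, …
L₀ := L_f ⊗_s L_g (sym. prod.), ord ≤ 1.
L = (3 + 2·x) + (-1 - 3·x + 4·x^2)·Dx  (order 1).
h: a_k = -4, -12, -4, -20, 20, -92, …
ICs: h(0) = -4.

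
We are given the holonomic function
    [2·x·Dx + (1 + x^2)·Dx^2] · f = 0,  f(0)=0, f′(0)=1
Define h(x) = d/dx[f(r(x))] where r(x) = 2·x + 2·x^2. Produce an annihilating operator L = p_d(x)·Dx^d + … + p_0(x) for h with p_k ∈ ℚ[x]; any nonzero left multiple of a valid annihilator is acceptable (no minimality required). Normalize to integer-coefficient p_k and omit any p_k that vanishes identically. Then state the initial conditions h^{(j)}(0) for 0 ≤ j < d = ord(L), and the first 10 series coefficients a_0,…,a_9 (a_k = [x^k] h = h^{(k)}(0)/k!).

L = (-2 + 8·x + 32·x^2 + 48·x^3 + 24·x^4) + (1 + 2·x + 4·x^2 + 16·x^3 + 20·x^4 + 8·x^5)·Dx  (order 1).
h: a_k = 2, 4, -8, -32, -8, 176, 320, -512, -2656, -1216, …
ICs: h(0) = 2.

f: a_k = 0, 1, 0, -1/3, 0, 1/5, 0, -1/7, 0, 1/9, …
Substitute x→r, Dx→(1/r')Dx; clear ⇒ L₀.
h=h₀': d/dx-closure on L₀ ⇒ L.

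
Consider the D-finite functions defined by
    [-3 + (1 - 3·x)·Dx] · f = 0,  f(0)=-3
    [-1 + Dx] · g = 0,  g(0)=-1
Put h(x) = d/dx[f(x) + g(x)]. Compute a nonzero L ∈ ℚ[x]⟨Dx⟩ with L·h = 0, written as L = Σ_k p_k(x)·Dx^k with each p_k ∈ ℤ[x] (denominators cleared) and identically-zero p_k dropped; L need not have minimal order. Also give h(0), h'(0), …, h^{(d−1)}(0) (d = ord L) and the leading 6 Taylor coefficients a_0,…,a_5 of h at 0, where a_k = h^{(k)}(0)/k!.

f: a_k = -3, -9, -27, -81, -243, -729, …
g: a_k = -1, -1, -1/2, -1/6, -1/24, -1/120, …
L₀ := lclm(L_f,L_g); ord L₀ ≤ 1+1.
Differentiate: ansatz ord ≤ ord L₀ ⇒ L.
L = (48 + 18·x) + (-53 - 6·x + 9·x^2)·Dx + (5 - 12·x - 9·x^2)·Dx^2  (order 2).
h: a_k = -10, -55, -487/2, -5833/6, -87481/24, -1574641/120, …
ICs: h(0) = -10, h′(0) = -55.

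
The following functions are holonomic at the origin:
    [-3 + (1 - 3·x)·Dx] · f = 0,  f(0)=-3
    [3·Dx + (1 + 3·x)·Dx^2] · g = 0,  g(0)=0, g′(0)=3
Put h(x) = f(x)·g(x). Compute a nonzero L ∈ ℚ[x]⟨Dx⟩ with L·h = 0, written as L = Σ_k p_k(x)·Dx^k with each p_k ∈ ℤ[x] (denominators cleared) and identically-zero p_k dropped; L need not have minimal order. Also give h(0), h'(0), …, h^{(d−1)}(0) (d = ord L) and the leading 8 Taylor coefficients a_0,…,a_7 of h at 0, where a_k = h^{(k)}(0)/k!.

f: a_k = -3, -9, -27, -81, -243, -729, -2187, -6561, …
g: a_k = 0, 3, -9/2, 9, -81/4, 243/5, -243/2, 2187/7, …
f·g: L₀ = L_f ⊗_s L_g, ord ≤ 1·2.
L = 9 + (3 + 27·x)·Dx + (-1 + 9·x^2)·Dx^2  (order 2).
h: a_k = 0, -9, -27/2, -135/2, -567/4, -11421/20, -26973/20, -697653/140, …
ICs: h(0) = 0, h′(0) = -9.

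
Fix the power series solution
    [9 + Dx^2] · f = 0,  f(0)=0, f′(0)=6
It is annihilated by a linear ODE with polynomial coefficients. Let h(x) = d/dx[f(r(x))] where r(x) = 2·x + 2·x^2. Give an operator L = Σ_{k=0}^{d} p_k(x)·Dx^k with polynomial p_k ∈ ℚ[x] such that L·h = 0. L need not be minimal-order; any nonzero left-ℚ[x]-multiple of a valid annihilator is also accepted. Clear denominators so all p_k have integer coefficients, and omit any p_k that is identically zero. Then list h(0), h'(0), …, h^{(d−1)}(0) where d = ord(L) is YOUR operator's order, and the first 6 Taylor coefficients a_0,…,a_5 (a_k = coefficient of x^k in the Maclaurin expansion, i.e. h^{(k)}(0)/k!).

L = (48 + 288·x + 864·x^2 + 1152·x^3 + 576·x^4) + (-6 - 12·x)·Dx + (1 + 4·x + 4·x^2)·Dx^2  (order 2).
h: a_k = 12, 24, -216, -864, -432, 3456, …
ICs: h(0) = 12, h′(0) = 24.

f: a_k = 0, 6, 0, -9, 0, 81/20, …
L₀ from L_f via x↦r, Dx↦r'^{-1}Dx.
Differentiate: ansatz ord ≤ ord L₀ ⇒ L.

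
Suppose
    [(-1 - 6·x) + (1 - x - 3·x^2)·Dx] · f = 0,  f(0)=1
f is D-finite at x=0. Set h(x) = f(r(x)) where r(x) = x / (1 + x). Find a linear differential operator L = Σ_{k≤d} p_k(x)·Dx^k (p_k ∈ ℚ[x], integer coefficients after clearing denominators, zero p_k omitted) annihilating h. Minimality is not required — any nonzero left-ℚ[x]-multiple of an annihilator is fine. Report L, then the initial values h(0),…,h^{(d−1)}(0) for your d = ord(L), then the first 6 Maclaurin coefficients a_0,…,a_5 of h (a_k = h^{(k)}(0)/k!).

L = (1 + 7·x) + (-1 - 2·x + 2·x^2 + 3·x^3)·Dx  (order 1).
h: a_k = 1, 1, 3, 0, 9, -9, …
ICs: h(0) = 1.

f: a_k = 1, 1, 4, 7, 19, 40, …
L₀ from L_f via x↦r, Dx↦r'^{-1}Dx.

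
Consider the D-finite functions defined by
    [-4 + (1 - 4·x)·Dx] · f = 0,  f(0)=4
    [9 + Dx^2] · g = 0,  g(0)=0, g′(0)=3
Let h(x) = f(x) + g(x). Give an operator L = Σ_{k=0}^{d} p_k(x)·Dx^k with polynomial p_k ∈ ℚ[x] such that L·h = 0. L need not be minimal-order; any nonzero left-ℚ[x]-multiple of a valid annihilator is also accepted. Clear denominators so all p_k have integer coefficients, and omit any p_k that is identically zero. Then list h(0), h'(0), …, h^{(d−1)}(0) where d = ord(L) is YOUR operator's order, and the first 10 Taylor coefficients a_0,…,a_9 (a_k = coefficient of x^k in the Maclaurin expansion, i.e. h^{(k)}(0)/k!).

f: a_k = 4, 16, 64, 256, 1024, 4096, 16384, 65536, 262144, 1048576, …
g: a_k = 0, 3, 0, -9/2, 0, 81/40, 0, -243/560, 0, 243/4480, …
h₀=f+g: left-lcm gives L₀, ord ≤ 3.
L = (3780 - 2592·x + 5184·x^2) + (-369 + 2124·x - 3888·x^2 + 5184·x^3)·Dx + (420 - 288·x + 576·x^2)·Dx^2 + (-41 + 236·x - 432·x^2 + 576·x^3)·Dx^3  (order 3).
h: a_k = 4, 19, 64, 503/2, 1024, 163921/40, 16384, 36699917/560, 262144, 4697620723/4480, …
ICs: h(0) = 4, h′(0) = 19, h′′(0) = 128.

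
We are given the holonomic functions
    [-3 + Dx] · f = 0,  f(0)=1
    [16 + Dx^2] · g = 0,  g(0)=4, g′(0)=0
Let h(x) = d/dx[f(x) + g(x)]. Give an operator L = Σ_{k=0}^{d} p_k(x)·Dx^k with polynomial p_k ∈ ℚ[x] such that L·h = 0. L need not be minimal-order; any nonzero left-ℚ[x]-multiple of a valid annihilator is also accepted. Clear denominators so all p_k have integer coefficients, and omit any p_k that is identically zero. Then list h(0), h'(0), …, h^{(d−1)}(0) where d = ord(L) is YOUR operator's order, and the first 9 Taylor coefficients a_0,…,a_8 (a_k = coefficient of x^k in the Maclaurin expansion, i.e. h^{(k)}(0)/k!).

L = 48 - 16·Dx + 3·Dx^2 - Dx^3  (order 3).
h: a_k = 3, -55, 27/2, 1105/6, 81/8, -3131/24, 243/80, 53741/1008, 2187/4480, …
ICs: h(0) = 3, h′(0) = -55, h′′(0) = 27.

f: a_k = 1, 3, 9/2, 9/2, 27/8, 81/40, 81/80, 243/560, 729/4480, …
g: a_k = 4, 0, -32, 0, 128/3, 0, -1024/45, 0, 2048/315, …
f+g: L₀ = lclm(L_f,L_g), ord ≤ 1+2.
Derive L from L₀ (diff closure).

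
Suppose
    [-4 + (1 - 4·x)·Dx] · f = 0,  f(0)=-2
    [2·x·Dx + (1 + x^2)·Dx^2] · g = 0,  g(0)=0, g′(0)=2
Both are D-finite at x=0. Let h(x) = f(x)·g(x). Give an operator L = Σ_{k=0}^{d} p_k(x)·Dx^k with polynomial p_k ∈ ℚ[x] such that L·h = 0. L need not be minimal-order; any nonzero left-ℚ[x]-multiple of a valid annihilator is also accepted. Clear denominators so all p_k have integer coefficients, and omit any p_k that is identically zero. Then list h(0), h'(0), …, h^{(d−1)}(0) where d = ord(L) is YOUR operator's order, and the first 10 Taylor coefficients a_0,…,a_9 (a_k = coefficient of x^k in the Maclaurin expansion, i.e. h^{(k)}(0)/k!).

f: a_k = -2, -8, -32, -128, -512, -2048, -8192, -32768, -131072, -524288, …
g: a_k = 0, 2, 0, -2/3, 0, 2/5, 0, -2/7, 0, 2/9, …
L₀ := L_f ⊗_s L_g (sym. prod.), ord ≤ 2.
L = 8·x + (8 - 2·x + 16·x^2)·Dx + (-1 + 4·x - x^2 + 4·x^3)·Dx^2  (order 2).
h: a_k = 0, -4, -16, -188/3, -752/3, -15052/15, -60208/15, -1685764/105, -6743056/105, -80916812/315, …
ICs: h(0) = 0, h′(0) = -4.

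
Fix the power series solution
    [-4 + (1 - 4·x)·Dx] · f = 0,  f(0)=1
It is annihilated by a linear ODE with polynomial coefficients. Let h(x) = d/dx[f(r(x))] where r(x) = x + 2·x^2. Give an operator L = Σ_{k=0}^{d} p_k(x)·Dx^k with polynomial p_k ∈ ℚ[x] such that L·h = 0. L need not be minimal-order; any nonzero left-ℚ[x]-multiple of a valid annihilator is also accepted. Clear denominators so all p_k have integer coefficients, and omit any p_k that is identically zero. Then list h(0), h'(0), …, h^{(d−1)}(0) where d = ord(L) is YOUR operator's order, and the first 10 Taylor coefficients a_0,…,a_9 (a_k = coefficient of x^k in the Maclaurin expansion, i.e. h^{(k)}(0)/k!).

L = (12 + 48·x + 96·x^2) + (-1 + 24·x^2 + 32·x^3)·Dx  (order 1).
h: a_k = 4, 48, 384, 2816, 19200, 125952, 802816, 5013504, 30818304, 187105280, …
ICs: h(0) = 4.

f: a_k = 1, 4, 16, 64, 256, 1024, 4096, 16384, 65536, 262144, …
f∘r: x↦r, Dx↦Dx/r' in L_f ⇒ L₀.
h=h₀': d/dx-closure on L₀ ⇒ L.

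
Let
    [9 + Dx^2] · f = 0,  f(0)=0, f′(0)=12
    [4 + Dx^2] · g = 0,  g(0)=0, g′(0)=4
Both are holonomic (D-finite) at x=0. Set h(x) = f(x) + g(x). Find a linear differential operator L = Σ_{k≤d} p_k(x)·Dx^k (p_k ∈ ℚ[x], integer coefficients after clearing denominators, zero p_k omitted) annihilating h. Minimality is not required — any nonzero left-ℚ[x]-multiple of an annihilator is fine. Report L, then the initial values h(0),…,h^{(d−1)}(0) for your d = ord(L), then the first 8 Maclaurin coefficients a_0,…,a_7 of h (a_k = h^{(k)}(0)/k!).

L = 36 + 13·Dx^2 + Dx^4  (order 4).
h: a_k = 0, 16, 0, -62/3, 0, 259/30, 0, -2251/1260, …
ICs: h(0) = 0, h′(0) = 16, h′′(0) = 0, h′′′(0) = -124.

f: a_k = 0, 12, 0, -18, 0, 81/10, 0, -243/140, …
g: a_k = 0, 4, 0, -8/3, 0, 8/15, 0, -16/315, …
L₀ := lclm(L_f,L_g); ord L₀ ≤ 2+2.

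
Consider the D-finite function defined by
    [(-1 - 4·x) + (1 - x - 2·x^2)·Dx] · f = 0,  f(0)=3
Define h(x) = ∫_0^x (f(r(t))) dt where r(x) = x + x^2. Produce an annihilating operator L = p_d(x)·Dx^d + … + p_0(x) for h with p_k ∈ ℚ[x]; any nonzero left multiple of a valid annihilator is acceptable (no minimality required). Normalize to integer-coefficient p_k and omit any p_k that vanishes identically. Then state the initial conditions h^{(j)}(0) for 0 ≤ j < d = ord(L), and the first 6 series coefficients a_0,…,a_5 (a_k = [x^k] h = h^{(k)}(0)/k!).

f: a_k = 3, 3, 9, 15, 33, 63, …
f∘r: x↦r, Dx↦Dx/r' in L_f ⇒ L₀.
∫: right-multiply L₀ by Dx.
L = (1 + 6·x + 12·x^2 + 8·x^3)·Dx + (-1 + x + 3·x^2 + 4·x^3 + 2·x^4)·Dx^2  (order 2).
h: a_k = 0, 3, 3/2, 4, 33/4, 87/5, …
ICs: h(0) = 0, h′(0) = 3.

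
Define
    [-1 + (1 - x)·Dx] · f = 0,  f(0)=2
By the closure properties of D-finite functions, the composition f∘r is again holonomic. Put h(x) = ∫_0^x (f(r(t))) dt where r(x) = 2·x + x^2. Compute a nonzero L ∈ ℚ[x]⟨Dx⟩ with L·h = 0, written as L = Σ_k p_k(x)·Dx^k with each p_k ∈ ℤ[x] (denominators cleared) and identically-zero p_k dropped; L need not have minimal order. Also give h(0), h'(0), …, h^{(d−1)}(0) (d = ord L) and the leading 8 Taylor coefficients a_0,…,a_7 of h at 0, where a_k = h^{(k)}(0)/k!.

L = (2 + 2·x)·Dx + (-1 + 2·x + x^2)·Dx^2  (order 2).
h: a_k = 0, 2, 2, 10/3, 6, 58/5, 70/3, 338/7, …
ICs: h(0) = 0, h′(0) = 2.

f: a_k = 2, 2, 2, 2, 2, 2, 2, 2, …
h₀=f(r): pull back L_f along r ⇒ L₀.
h=∫₀ˣh₀: take L = L₀·Dx.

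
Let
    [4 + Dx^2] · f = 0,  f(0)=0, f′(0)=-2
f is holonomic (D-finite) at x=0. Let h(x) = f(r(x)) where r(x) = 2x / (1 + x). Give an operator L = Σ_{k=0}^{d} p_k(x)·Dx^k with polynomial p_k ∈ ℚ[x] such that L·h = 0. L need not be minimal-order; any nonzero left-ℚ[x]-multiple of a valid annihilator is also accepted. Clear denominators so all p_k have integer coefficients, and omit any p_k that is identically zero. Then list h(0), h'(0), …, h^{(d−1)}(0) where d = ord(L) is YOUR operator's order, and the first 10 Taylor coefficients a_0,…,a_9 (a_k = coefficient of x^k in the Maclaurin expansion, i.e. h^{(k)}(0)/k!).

L = 16 + (2 + 6·x + 6·x^2 + 2·x^3)·Dx + (1 + 4·x + 6·x^2 + 4·x^3 + x^4)·Dx^2  (order 2).
h: a_k = 0, -4, 4, 20/3, -28, 772/15, -60, 9844/315, 2516/45, -120412/567, …
ICs: h(0) = 0, h′(0) = -4.

f: a_k = 0, -2, 0, 4/3, 0, -4/15, 0, 8/315, 0, -4/2835, …
h₀=f(r): pull back L_f along r ⇒ L₀.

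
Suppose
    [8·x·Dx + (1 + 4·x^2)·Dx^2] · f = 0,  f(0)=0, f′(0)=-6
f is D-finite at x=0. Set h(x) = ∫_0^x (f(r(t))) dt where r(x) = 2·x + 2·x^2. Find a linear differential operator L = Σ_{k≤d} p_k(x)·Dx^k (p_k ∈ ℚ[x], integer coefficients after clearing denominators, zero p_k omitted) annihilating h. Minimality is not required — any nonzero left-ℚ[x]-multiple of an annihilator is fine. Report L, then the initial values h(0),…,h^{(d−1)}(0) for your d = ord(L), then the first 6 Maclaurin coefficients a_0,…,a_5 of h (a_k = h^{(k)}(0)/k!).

f: a_k = 0, -6, 0, 8, 0, -96/5, …
f∘r: x↦r, Dx↦Dx/r' in L_f ⇒ L₀.
h=∫₀ˣh₀: take L = L₀·Dx.
L = (-2 + 32·x + 128·x^2 + 192·x^3 + 96·x^4)·Dx^2 + (1 + 2·x + 16·x^2 + 64·x^3 + 80·x^4 + 32·x^5)·Dx^3  (order 3).
h: a_k = 0, 0, -6, -4, 16, 192/5, …
ICs: h(0) = 0, h′(0) = 0, h′′(0) = -12.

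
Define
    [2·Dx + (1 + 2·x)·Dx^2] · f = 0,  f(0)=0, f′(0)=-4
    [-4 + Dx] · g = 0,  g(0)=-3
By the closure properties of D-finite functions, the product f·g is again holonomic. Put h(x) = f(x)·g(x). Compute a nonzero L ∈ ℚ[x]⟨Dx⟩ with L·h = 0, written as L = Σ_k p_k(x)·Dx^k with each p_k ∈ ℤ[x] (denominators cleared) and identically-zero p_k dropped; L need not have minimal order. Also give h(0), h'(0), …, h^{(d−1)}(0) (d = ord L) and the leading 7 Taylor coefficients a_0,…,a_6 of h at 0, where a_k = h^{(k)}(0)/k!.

L = (8 + 32·x) + (-6 - 16·x)·Dx + (1 + 2·x)·Dx^2  (order 2).
h: a_k = 0, 12, 36, 64, 72, 352/5, 128/3, …
ICs: h(0) = 0, h′(0) = 12.

f: a_k = 0, -4, 4, -16/3, 8, -64/5, 64/3, …
g: a_k = -3, -12, -24, -32, -32, -128/5, -256/15, …
h₀=f·g: eliminate ⇒ L₀, order ≤ 2·1.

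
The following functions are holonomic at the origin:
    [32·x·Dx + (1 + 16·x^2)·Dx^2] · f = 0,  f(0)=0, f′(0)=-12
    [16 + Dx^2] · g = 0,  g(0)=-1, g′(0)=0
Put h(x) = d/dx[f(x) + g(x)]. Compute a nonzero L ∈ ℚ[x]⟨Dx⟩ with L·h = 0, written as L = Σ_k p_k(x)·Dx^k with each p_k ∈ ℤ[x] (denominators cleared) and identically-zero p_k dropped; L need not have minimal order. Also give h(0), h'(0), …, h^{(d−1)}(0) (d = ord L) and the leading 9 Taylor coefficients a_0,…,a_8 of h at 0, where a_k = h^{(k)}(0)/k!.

f: a_k = 0, -12, 0, 64, 0, -3072/5, 0, 49152/7, 0, …
g: a_k = -1, 0, 8, 0, -32/3, 0, 256/45, 0, -512/315, …
Sum ⇒ L₀ = lclm(L_f,L_g) in ℚ(x)⟨Dx⟩.
Derive L from L₀ (diff closure).
L = (-5632·x + 114688·x^3 + 131072·x^5) + (-16 + 1792·x^2 + 36864·x^4 + 65536·x^6)·Dx + (-352·x + 7168·x^3 + 8192·x^5)·Dx^2 + (-1 + 112·x^2 + 2304·x^4 + 4096·x^6)·Dx^3  (order 3).
h: a_k = -12, 16, 192, -128/3, -3072, 512/15, 49152, -4096/315, -786432, …
ICs: h(0) = -12, h′(0) = 16, h′′(0) = 384.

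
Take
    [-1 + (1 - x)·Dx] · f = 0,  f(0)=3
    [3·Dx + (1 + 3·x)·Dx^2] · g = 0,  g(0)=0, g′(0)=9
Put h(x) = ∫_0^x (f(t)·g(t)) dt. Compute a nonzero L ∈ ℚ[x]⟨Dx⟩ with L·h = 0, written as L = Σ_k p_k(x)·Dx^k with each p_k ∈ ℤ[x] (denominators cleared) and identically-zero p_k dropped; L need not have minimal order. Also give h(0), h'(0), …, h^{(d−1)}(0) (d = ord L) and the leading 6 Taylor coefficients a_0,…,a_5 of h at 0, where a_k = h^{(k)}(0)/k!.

f: a_k = 3, 3, 3, 3, 3, 3, …
g: a_k = 0, 9, -27/2, 27, -243/4, 729/5, …
Sym-product of L_f,L_g gives L₀ (≤ ord 2).
h=∫h₀ ⇒ L = L₀·Dx.
L = 3·Dx + (-1 + 9·x)·Dx^2 + (-1 - 2·x + 3·x^2)·Dx^3  (order 3).
h: a_k = 0, 0, 27/2, -9/2, 135/8, -459/20, …
ICs: h(0) = 0, h′(0) = 0, h′′(0) = 27.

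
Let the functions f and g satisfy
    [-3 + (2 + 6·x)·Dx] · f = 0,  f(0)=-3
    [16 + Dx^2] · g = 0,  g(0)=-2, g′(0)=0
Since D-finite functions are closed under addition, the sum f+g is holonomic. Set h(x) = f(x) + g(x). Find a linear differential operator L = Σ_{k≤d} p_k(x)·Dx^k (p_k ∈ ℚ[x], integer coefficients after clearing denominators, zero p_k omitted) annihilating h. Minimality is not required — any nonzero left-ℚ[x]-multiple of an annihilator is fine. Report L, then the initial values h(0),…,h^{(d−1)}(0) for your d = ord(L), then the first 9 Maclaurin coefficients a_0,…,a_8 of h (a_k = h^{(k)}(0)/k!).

f: a_k = -3, -9/2, 27/8, -81/16, 1215/128, -5103/256, 45927/1024, -216513/2048, 8444007/32768, …
g: a_k = -2, 0, 16, 0, -64/3, 0, 512/45, 0, -1024/315, …
f+g: L₀ = lclm(L_f,L_g), ord ≤ 1+2.
L = (-4368 - 18432·x - 27648·x^2) + (1760 + 17568·x + 55296·x^2 + 55296·x^3)·Dx + (-273 - 1152·x - 1728·x^2)·Dx^2 + (110 + 1098·x + 3456·x^2 + 3456·x^3)·Dx^3  (order 3).
h: a_k = -5, -9/2, 155/8, -81/16, -4547/384, -5103/256, 2591003/46080, -216513/2048, 2626307773/10321920, …
ICs: h(0) = -5, h′(0) = -9/2, h′′(0) = 155/4.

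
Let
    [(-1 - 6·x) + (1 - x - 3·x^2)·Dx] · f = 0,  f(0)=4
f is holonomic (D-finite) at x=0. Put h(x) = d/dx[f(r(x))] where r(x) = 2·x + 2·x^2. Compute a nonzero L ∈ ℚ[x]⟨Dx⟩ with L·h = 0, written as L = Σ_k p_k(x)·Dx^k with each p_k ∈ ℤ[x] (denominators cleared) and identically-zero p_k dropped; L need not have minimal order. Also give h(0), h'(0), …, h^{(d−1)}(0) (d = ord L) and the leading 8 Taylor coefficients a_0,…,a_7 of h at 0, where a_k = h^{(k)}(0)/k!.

L = (18 + 156·x + 804·x^2 + 2736·x^3 + 4968·x^4 + 4320·x^5 + 1440·x^6) + (-1 - 12·x + 6·x^2 + 268·x^3 + 900·x^4 + 1368·x^5 + 1008·x^6 + 288·x^7)·Dx  (order 1).
h: a_k = 8, 144, 1056, 7808, 53280, 347712, 2213120, 13782528, …
ICs: h(0) = 8.

f: a_k = 4, 4, 16, 28, 76, 160, 388, 868, …
f∘r: x↦r, Dx↦Dx/r' in L_f ⇒ L₀.
Differentiate: ansatz ord ≤ ord L₀ ⇒ L.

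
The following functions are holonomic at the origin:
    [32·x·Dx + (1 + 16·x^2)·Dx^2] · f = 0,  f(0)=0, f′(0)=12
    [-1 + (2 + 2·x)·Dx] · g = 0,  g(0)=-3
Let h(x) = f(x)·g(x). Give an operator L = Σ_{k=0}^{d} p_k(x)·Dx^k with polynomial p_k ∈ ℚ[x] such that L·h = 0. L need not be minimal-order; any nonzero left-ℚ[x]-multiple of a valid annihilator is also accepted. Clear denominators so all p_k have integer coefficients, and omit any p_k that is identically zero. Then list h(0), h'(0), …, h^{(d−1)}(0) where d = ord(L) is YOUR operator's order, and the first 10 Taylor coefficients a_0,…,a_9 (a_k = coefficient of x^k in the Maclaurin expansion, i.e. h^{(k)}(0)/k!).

f: a_k = 0, 12, 0, -64, 0, 3072/5, 0, -49152/7, 0, 262144/3, …
g: a_k = -3, -3/2, 3/8, -3/16, 15/128, -21/256, 63/1024, -99/2048, 1287/32768, -2145/65536, …
f·g: L₀ = L_f ⊗_s L_g, ord ≤ 2·1.
L = (3 - 64·x - 16·x^2) + (-4 + 124·x + 192·x^2 + 64·x^3)·Dx + (4 + 8·x + 68·x^2 + 128·x^3 + 64·x^4)·Dx^2  (order 2).
h: a_k = 0, -36, -18, 393/2, 375/4, -298527/160, -291387/320, 190747479/8960, 186762981/17920, -15179450477/57344, …
ICs: h(0) = 0, h′(0) = -36.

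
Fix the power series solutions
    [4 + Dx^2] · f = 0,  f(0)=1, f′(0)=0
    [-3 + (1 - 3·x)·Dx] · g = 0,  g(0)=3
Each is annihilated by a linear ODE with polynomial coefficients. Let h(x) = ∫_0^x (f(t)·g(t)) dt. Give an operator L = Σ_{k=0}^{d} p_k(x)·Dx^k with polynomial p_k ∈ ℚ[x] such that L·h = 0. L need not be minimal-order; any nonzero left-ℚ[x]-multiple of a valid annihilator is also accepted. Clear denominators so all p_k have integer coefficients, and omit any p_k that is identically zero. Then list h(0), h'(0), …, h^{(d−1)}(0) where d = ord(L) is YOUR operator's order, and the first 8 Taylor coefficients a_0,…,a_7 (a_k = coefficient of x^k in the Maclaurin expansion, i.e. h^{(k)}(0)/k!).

f: a_k = 1, 0, -2, 0, 2/3, 0, -4/45, 0, …
g: a_k = 3, 9, 27, 81, 243, 729, 2187, 6561, …
L₀ := L_f ⊗_s L_g (sym. prod.), ord ≤ 2.
∫: right-multiply L₀ by Dx.
L = (-4 + 12·x)·Dx + 6·Dx^2 + (-1 + 3·x)·Dx^3  (order 3).
h: a_k = 0, 3, 9/2, 7, 63/4, 191/5, 191/2, 3683/15, …
ICs: h(0) = 0, h′(0) = 3, h′′(0) = 9.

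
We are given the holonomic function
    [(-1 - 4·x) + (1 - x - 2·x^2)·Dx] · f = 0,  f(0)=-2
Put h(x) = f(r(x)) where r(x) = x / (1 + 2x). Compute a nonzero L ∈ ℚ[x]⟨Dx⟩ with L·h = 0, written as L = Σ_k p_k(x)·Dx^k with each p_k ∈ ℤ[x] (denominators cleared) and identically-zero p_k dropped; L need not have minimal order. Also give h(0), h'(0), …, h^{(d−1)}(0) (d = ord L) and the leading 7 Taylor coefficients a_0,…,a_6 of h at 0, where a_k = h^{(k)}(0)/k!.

L = (-1 - 6·x) + (1 + 5·x + 6·x^2)·Dx  (order 1).
h: a_k = -2, -2, -2, 6, -18, 54, -162, …
ICs: h(0) = -2.

f: a_k = -2, -2, -6, -10, -22, -42, -86, …
Substitute x→r, Dx→(1/r')Dx; clear ⇒ L₀.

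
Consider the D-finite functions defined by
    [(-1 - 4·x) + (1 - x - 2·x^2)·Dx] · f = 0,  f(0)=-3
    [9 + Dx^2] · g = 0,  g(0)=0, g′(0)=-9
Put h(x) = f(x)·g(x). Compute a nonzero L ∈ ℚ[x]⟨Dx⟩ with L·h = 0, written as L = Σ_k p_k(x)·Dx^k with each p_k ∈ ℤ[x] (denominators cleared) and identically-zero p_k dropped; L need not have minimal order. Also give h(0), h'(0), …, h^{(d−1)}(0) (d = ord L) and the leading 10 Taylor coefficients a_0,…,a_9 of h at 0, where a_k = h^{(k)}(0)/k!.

f: a_k = -3, -3, -9, -15, -33, -63, -129, -255, -513, -1023, …
g: a_k = 0, -9, 0, 27/2, 0, -243/40, 0, 729/560, 0, -729/4480, …
h₀=f·g: eliminate ⇒ L₀, order ≤ 1·2.
L = (-5 + 9·x + 18·x^2) + (2 + 8·x)·Dx + (-1 + x + 2·x^2)·Dx^2  (order 2).
h: a_k = 0, 27, 27, 81/2, 189/2, 7749/40, 15309/40, 429111/560, 857763/560, 13730067/4480, …
ICs: h(0) = 0, h′(0) = 27.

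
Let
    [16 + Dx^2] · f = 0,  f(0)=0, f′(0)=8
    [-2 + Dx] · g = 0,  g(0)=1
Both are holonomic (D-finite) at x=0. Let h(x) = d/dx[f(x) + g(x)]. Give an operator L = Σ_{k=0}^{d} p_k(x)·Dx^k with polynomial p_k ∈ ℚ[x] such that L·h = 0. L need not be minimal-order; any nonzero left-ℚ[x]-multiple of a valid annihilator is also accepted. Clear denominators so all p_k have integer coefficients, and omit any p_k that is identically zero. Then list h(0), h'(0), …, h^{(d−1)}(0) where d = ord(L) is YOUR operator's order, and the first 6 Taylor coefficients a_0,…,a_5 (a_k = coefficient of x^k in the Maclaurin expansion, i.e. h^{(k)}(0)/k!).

L = 32 - 16·Dx + 2·Dx^2 - Dx^3  (order 3).
h: a_k = 10, 4, -60, 8/3, 260/3, 8/15, …
ICs: h(0) = 10, h′(0) = 4, h′′(0) = -120.

f: a_k = 0, 8, 0, -64/3, 0, 256/15, …
g: a_k = 1, 2, 2, 4/3, 2/3, 4/15, …
L₀ := lclm(L_f,L_g); ord L₀ ≤ 2+1.
Derive L from L₀ (diff closure).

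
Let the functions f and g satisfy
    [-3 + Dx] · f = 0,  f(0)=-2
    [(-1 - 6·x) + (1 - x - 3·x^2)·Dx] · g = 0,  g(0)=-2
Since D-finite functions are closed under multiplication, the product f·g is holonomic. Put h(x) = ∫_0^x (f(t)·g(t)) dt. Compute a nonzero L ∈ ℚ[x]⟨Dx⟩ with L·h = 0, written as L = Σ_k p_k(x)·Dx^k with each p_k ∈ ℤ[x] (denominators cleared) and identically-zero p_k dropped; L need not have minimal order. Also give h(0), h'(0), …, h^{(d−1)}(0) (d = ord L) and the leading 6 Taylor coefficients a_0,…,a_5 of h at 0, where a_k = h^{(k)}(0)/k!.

L = (4 + 3·x - 9·x^2)·Dx + (-1 + x + 3·x^2)·Dx^2  (order 2).
h: a_k = 0, 4, 8, 46/3, 28, 527/10, …
ICs: h(0) = 0, h′(0) = 4.

f: a_k = -2, -6, -9, -9, -27/4, -81/20, …
g: a_k = -2, -2, -8, -14, -38, -80, …
L₀ := L_f ⊗_s L_g (sym. prod.), ord ≤ 1.
Integrate: L := L₀·Dx.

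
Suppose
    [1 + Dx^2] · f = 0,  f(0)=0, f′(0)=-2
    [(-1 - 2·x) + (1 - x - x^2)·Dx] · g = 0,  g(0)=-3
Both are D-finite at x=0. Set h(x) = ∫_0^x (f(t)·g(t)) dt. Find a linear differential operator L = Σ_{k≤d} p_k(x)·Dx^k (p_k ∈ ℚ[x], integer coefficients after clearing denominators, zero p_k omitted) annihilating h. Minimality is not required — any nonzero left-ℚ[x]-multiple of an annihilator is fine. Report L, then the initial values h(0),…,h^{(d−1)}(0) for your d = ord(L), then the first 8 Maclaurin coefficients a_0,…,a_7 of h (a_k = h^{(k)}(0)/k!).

L = (1 + x + x^2)·Dx + (2 + 4·x)·Dx^2 + (-1 + x + x^2)·Dx^3  (order 3).
h: a_k = 0, 0, 3, 2, 11/4, 17/5, 187/40, 901/140, …
ICs: h(0) = 0, h′(0) = 0, h′′(0) = 6.

f: a_k = 0, -2, 0, 1/3, 0, -1/60, 0, 1/2520, …
g: a_k = -3, -3, -6, -9, -15, -24, -39, -63, …
h₀=f·g: eliminate ⇒ L₀, order ≤ 2·1.
Integrate: L := L₀·Dx.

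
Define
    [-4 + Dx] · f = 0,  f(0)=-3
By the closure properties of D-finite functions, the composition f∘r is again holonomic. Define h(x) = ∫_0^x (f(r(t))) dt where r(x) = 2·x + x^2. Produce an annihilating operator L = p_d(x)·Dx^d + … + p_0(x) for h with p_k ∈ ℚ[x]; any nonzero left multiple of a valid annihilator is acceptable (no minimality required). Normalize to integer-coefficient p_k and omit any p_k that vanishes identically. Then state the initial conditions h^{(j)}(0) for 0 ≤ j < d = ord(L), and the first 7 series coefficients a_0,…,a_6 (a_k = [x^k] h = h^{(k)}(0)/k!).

f: a_k = -3, -12, -24, -32, -32, -128/5, -256/15, …
h₀=f(r): pull back L_f along r ⇒ L₀.
∫: right-multiply L₀ by Dx.
L = (-8 - 8·x)·Dx + Dx^2  (order 2).
h: a_k = 0, -3, -12, -36, -88, -184, -1696/5, …
ICs: h(0) = 0, h′(0) = -3.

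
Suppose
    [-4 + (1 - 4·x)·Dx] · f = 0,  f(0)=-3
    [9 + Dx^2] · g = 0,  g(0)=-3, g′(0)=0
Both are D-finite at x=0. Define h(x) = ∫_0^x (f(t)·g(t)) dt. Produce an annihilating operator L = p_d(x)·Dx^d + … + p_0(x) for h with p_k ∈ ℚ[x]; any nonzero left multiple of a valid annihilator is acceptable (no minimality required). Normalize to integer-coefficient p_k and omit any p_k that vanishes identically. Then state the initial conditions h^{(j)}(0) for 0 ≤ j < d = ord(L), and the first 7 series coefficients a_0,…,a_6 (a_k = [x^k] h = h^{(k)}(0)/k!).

L = (-9 + 36·x)·Dx + 8·Dx^2 + (-1 + 4·x)·Dx^3  (order 3).
h: a_k = 0, 9, 18, 69/2, 207/2, 13491/40, 4497/4, …
ICs: h(0) = 0, h′(0) = 9, h′′(0) = 36.

f: a_k = -3, -12, -48, -192, -768, -3072, -12288, …
g: a_k = -3, 0, 27/2, 0, -81/8, 0, 243/80, …
Sym-product of L_f,L_g gives L₀ (≤ ord 2).
h=∫h₀ ⇒ L = L₀·Dx.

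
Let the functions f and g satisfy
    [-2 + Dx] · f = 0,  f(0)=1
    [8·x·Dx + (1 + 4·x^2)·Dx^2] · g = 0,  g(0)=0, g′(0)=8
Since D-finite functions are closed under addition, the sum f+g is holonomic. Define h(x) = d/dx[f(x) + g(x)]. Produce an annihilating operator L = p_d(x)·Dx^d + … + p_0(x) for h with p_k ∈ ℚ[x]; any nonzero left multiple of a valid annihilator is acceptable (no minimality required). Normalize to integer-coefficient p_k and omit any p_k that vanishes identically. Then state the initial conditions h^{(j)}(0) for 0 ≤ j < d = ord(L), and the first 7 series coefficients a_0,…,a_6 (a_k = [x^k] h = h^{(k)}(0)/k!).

L = (8 - 32·x - 32·x^2) + (-6 + 12·x + 8·x^2 - 16·x^3)·Dx + (1 + 2·x + 4·x^2 + 8·x^3)·Dx^2  (order 2).
h: a_k = 10, 4, -28, 8/3, 388/3, 8/15, -23032/45, …
ICs: h(0) = 10, h′(0) = 4.

f: a_k = 1, 2, 2, 4/3, 2/3, 4/15, 4/45, …
g: a_k = 0, 8, 0, -32/3, 0, 128/5, 0, …
Weyl lclm of L_f,L_g ⇒ L₀ (ord ≤ 3).
Differentiate: ansatz ord ≤ ord L₀ ⇒ L.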